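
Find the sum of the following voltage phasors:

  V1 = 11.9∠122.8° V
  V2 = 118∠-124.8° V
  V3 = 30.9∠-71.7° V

Step 1 — Convert each phasor to rectangular form:
  V1 = 11.9·(cos(122.8°) + j·sin(122.8°)) = -6.446 + j10 V
  V2 = 118·(cos(-124.8°) + j·sin(-124.8°)) = -67.34 - j96.9 V
  V3 = 30.9·(cos(-71.7°) + j·sin(-71.7°)) = 9.702 - j29.34 V
Step 2 — Sum components: V_total = -64.09 - j116.2 V.
Step 3 — Convert to polar: |V_total| = 132.7 V, ∠V_total = -118.9°.

V_total = 132.7∠-118.9° V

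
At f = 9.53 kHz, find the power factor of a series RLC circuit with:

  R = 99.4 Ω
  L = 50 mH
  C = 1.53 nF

Step 1 — Angular frequency: ω = 2π·f = 2π·9530 = 5.988e+04 rad/s.
Step 2 — Component impedances:
  R: Z = R = 99.4 Ω
  L: Z = jωL = j·5.988e+04·0.05 = 0 + j2994 Ω
  C: Z = 1/(jωC) = -j/(ω·C) = 0 - j1.092e+04 Ω
Step 3 — Series combination: Z_total = R + L + C = 99.4 - j7921 Ω = 7922∠-89.3° Ω.
Step 4 — Power factor: PF = cos(φ) = Re(Z)/|Z| = 99.4/7922 = 0.01255.
Step 5 — Type: Im(Z) = -7921 ⇒ leading (phase φ = -89.3°).

PF = 0.01255 (leading, φ = -89.3°)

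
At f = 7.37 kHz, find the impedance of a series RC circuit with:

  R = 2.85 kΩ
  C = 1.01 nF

Step 1 — Angular frequency: ω = 2π·f = 2π·7370 = 4.631e+04 rad/s.
Step 2 — Component impedances:
  R: Z = R = 2850 Ω
  C: Z = 1/(jωC) = -j/(ω·C) = 0 - j2.138e+04 Ω
Step 3 — Series combination: Z_total = R + C = 2850 - j2.138e+04 Ω = 2.157e+04∠-82.4° Ω.

Z = 2850 - j2.138e+04 Ω = 2.157e+04∠-82.4° Ω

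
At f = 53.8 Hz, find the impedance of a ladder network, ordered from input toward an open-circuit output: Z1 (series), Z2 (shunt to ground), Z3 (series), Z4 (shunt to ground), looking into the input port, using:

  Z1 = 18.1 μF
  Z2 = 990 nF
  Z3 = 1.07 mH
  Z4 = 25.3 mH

Step 1 — Angular frequency: ω = 2π·f = 2π·53.8 = 338 rad/s.
Step 2 — Component impedances:
  Z1: Z = 1/(jωC) = -j/(ω·C) = 0 - j163.4 Ω
  Z2: Z = 1/(jωC) = -j/(ω·C) = 0 - j2988 Ω
  Z3: Z = jωL = j·338·0.00107 = 0 + j0.3617 Ω
  Z4: Z = jωL = j·338·0.0253 = 0 + j8.552 Ω
Step 3 — Ladder network (open output): work backward from the far end, alternating series and parallel combinations. Z_in = 0 - j154.5 Ω = 154.5∠-90.0° Ω.

Z = 0 - j154.5 Ω = 154.5∠-90.0° Ω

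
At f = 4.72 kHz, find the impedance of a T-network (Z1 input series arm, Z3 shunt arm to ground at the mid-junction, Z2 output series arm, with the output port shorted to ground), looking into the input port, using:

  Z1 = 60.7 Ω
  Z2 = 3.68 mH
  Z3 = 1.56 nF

Step 1 — Angular frequency: ω = 2π·f = 2π·4720 = 2.966e+04 rad/s.
Step 2 — Component impedances:
  Z1: Z = R = 60.7 Ω
  Z2: Z = jωL = j·2.966e+04·0.00368 = 0 + j109.1 Ω
  Z3: Z = 1/(jωC) = -j/(ω·C) = 0 - j2.161e+04 Ω
Step 3 — With the output port shorted to ground, the output series arm Z2 runs from the junction to ground; the shunt arm Z3 also runs from the junction to ground. They appear in parallel: Z3 || Z2 = 0 + j109.7 Ω.
Step 4 — Series with input arm Z1: Z_in = Z1 + (Z3 || Z2) = 60.7 + j109.7 Ω = 125.4∠61.0° Ω.

Z = 60.7 + j109.7 Ω = 125.4∠61.0° Ω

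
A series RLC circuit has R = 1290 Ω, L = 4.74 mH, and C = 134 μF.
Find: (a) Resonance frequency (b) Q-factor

Step 1 — Resonance condition Im(Z)=0 gives ω₀ = 1/√(LC).
Step 2 — ω₀ = 1/√(0.00474·0.000134) = 1255 rad/s.
Step 3 — f₀ = ω₀/(2π) = 199.7 Hz.
Step 4 — Series Q: Q = ω₀L/R = 1255·0.00474/1290 = 0.00461.

(a) f₀ = 199.7 Hz  (b) Q = 0.00461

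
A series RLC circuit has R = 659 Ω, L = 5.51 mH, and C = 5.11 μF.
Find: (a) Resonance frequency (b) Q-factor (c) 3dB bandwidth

Step 1 — Resonance: ω₀ = 1/√(LC) = 1/√(0.00551·5.11e-06) = 5960 rad/s.
Step 2 — f₀ = ω₀/(2π) = 948.5 Hz.
Step 3 — Series Q: Q = ω₀L/R = 5960·0.00551/659 = 0.04983.
Step 4 — Bandwidth: Δω = ω₀/Q = 1.196e+05 rad/s; BW = Δω/(2π) = 1.904e+04 Hz.

(a) f₀ = 948.5 Hz  (b) Q = 0.04983  (c) BW = 1.904e+04 Hz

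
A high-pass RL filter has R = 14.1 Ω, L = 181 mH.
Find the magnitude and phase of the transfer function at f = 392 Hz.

Step 1 — Angular frequency: ω = 2π·392 = 2463 rad/s.
Step 2 — Transfer function: H(jω) = jωL/(R + jωL).
Step 3 — Numerator jωL = j·445.8; denominator R + jωL = 14.1 + j445.8.
Step 4 — H = 0.999 + j0.0316.
Step 5 — Magnitude: |H| = 0.9995 (-0.0 dB); phase: φ = 1.8°.

|H| = 0.9995 (-0.0 dB), φ = 1.8°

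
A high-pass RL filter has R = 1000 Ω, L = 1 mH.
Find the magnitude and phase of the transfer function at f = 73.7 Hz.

Step 1 — Angular frequency: ω = 2π·73.7 = 463.1 rad/s.
Step 2 — Transfer function: H(jω) = jωL/(R + jωL).
Step 3 — Numerator jωL = j·0.4631; denominator R + jωL = 1000 + j0.4631.
Step 4 — H = 2.144e-07 + j0.0004631.
Step 5 — Magnitude: |H| = 0.0004631 (-66.7 dB); phase: φ = 90.0°.

|H| = 0.0004631 (-66.7 dB), φ = 90.0°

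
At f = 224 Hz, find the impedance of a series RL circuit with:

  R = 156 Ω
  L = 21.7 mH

Step 1 — Angular frequency: ω = 2π·f = 2π·224 = 1407 rad/s.
Step 2 — Component impedances:
  R: Z = R = 156 Ω
  L: Z = jωL = j·1407·0.0217 = 0 + j30.54 Ω
Step 3 — Series combination: Z_total = R + L = 156 + j30.54 Ω = 159∠11.1° Ω.

Z = 156 + j30.54 Ω = 159∠11.1° Ω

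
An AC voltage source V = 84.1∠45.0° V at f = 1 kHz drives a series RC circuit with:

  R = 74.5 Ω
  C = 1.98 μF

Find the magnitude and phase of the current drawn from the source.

Step 1 — Angular frequency: ω = 2π·f = 2π·1000 = 6283 rad/s.
Step 2 — Component impedances:
  R: Z = R = 74.5 Ω
  C: Z = 1/(jωC) = -j/(ω·C) = 0 - j80.38 Ω
Step 3 — Series combination: Z_total = R + C = 74.5 - j80.38 Ω = 109.6∠-47.2° Ω.
Step 4 — Source phasor: V = 84.1∠45.0° V = 59.47 + j59.47 V.
Step 5 — Ohm's law: I = V / Z_total = (59.47 + j59.47) / (74.5 - j80.38) = -0.02912 + j0.7668 A.
Step 6 — Convert to polar: |I| = 0.7674 A, ∠I = 92.2°.

I = 0.7674∠92.2° A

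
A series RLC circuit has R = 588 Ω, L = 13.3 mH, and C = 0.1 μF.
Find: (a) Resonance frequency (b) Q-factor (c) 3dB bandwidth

Step 1 — Resonance: ω₀ = 1/√(LC) = 1/√(0.0133·1e-07) = 2.742e+04 rad/s.
Step 2 — f₀ = ω₀/(2π) = 4364 Hz.
Step 3 — Series Q: Q = ω₀L/R = 2.742e+04·0.0133/588 = 0.6202.
Step 4 — Bandwidth: Δω = ω₀/Q = 4.421e+04 rad/s; BW = Δω/(2π) = 7036 Hz.

(a) f₀ = 4364 Hz  (b) Q = 0.6202  (c) BW = 7036 Hz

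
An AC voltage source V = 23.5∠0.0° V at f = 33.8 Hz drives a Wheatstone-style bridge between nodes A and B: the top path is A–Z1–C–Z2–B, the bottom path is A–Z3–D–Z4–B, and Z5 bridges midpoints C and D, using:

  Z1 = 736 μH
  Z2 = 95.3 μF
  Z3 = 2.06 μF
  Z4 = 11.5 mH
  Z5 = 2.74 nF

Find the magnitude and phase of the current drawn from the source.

Step 1 — Angular frequency: ω = 2π·f = 2π·33.8 = 212.4 rad/s.
Step 2 — Component impedances:
  Z1: Z = jωL = j·212.4·0.000736 = 0 + j0.1563 Ω
  Z2: Z = 1/(jωC) = -j/(ω·C) = 0 - j49.41 Ω
  Z3: Z = 1/(jωC) = -j/(ω·C) = 0 - j2286 Ω
  Z4: Z = jωL = j·212.4·0.0115 = 0 + j2.442 Ω
  Z5: Z = 1/(jωC) = -j/(ω·C) = 0 - j1.719e+06 Ω
Step 3 — Bridge requires nodal analysis (the Z5 bridge couples midpoints C and D, so the two paths cannot be reduced to a simple series/parallel combination). Setting node B to ground and injecting 1 A at node A, the 3-node admittance system at A, C, D solves to V_A = Z_AB = 0 - j48.21 Ω = 48.21∠-90.0° Ω.
Step 4 — Source phasor: V = 23.5∠0.0° V = 23.5 V.
Step 5 — Ohm's law: I = V / Z_total = (23.5) / (0 - j48.21) = 0 + j0.4874 A.
Step 6 — Convert to polar: |I| = 0.4874 A, ∠I = 90.0°.

I = 0.4874∠90.0° A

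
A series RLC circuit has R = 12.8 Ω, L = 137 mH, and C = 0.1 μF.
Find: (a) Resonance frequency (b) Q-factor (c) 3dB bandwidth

Step 1 — Resonance: ω₀ = 1/√(LC) = 1/√(0.137·1e-07) = 8544 rad/s.
Step 2 — f₀ = ω₀/(2π) = 1360 Hz.
Step 3 — Series Q: Q = ω₀L/R = 8544·0.137/12.8 = 91.44.
Step 4 — Bandwidth: Δω = ω₀/Q = 93.43 rad/s; BW = Δω/(2π) = 14.87 Hz.

(a) f₀ = 1360 Hz  (b) Q = 91.44  (c) BW = 14.87 Hz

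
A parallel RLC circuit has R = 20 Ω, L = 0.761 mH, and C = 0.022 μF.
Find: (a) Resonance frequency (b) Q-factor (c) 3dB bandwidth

Step 1 — Resonance: ω₀ = 1/√(LC) = 1/√(0.000761·2.2e-08) = 2.444e+05 rad/s.
Step 2 — f₀ = ω₀/(2π) = 3.89e+04 Hz.
Step 3 — Parallel Q: Q = R/(ω₀L) = 20/(2.444e+05·0.000761) = 0.1075.
Step 4 — Bandwidth: Δω = ω₀/Q = 2.273e+06 rad/s; BW = Δω/(2π) = 3.617e+05 Hz.

(a) f₀ = 3.89e+04 Hz  (b) Q = 0.1075  (c) BW = 3.617e+05 Hz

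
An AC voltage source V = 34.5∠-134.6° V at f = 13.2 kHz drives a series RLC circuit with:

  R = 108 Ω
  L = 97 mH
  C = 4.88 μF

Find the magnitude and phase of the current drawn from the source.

Step 1 — Angular frequency: ω = 2π·f = 2π·1.32e+04 = 8.294e+04 rad/s.
Step 2 — Component impedances:
  R: Z = R = 108 Ω
  L: Z = jωL = j·8.294e+04·0.097 = 0 + j8045 Ω
  C: Z = 1/(jωC) = -j/(ω·C) = 0 - j2.471 Ω
Step 3 — Series combination: Z_total = R + L + C = 108 + j8043 Ω = 8043∠89.2° Ω.
Step 4 — Source phasor: V = 34.5∠-134.6° V = -24.22 - j24.56 V.
Step 5 — Ohm's law: I = V / Z_total = (-24.22 - j24.56) / (108 + j8043) = -0.003094 + j0.00297 A.
Step 6 — Convert to polar: |I| = 0.004289 A, ∠I = 136.2°.

I = 0.004289∠136.2° A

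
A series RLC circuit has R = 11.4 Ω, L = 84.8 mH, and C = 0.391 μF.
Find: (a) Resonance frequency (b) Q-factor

Step 1 — Resonance condition Im(Z)=0 gives ω₀ = 1/√(LC).
Step 2 — ω₀ = 1/√(0.0848·3.91e-07) = 5492 rad/s.
Step 3 — f₀ = ω₀/(2π) = 874 Hz.
Step 4 — Series Q: Q = ω₀L/R = 5492·0.0848/11.4 = 40.85.

(a) f₀ = 874 Hz  (b) Q = 40.85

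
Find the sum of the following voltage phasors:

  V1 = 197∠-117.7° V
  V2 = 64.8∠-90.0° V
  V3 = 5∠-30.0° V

Step 1 — Convert each phasor to rectangular form:
  V1 = 197·(cos(-117.7°) + j·sin(-117.7°)) = -91.57 - j174.4 V
  V2 = 64.8·(cos(-90.0°) + j·sin(-90.0°)) = 0 - j64.8 V
  V3 = 5·(cos(-30.0°) + j·sin(-30.0°)) = 4.33 - j2.5 V
Step 2 — Sum components: V_total = -87.24 - j241.7 V.
Step 3 — Convert to polar: |V_total| = 257 V, ∠V_total = -109.8°.

V_total = 257∠-109.8° V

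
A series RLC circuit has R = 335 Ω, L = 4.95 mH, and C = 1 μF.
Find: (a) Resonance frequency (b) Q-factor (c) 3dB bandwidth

Step 1 — Resonance: ω₀ = 1/√(LC) = 1/√(0.00495·1e-06) = 1.421e+04 rad/s.
Step 2 — f₀ = ω₀/(2π) = 2262 Hz.
Step 3 — Series Q: Q = ω₀L/R = 1.421e+04·0.00495/335 = 0.21.
Step 4 — Bandwidth: Δω = ω₀/Q = 6.768e+04 rad/s; BW = Δω/(2π) = 1.077e+04 Hz.

(a) f₀ = 2262 Hz  (b) Q = 0.21  (c) BW = 1.077e+04 Hz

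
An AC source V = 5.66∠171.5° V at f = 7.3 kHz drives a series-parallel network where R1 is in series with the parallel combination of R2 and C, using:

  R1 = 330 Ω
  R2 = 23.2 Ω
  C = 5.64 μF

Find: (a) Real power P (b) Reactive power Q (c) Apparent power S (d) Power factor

Step 1 — Angular frequency: ω = 2π·f = 2π·7300 = 4.587e+04 rad/s.
Step 2 — Component impedances:
  R1: Z = R = 330 Ω
  R2: Z = R = 23.2 Ω
  C: Z = 1/(jωC) = -j/(ω·C) = 0 - j3.866 Ω
Step 3 — Parallel branch: R2 || C = 1/(1/R2 + 1/C) = 0.6267 - j3.761 Ω.
Step 4 — Series with R1: Z_total = R1 + (R2 || C) = 330.6 - j3.761 Ω = 330.6∠-0.7° Ω.
Step 5 — Source phasor: V = 5.66∠171.5° V = -5.598 + j0.8366 V.
Step 6 — Current: I = V / Z = -0.01696 + j0.002337 A = 0.01712∠172.2° A.
Step 7 — Complex power: S = V·I* = 0.09688 - j0.001102 VA.
Step 8 — Real power: P = Re(S) = 0.09688 W.
Step 9 — Reactive power: Q = Im(S) = -0.001102 VAR.
Step 10 — Apparent power: |S| = 0.09689 VA.
Step 11 — Power factor: PF = P/|S| = 0.9999 (leading).

(a) P = 0.09688 W  (b) Q = -0.001102 VAR  (c) S = 0.09689 VA  (d) PF = 0.9999 (leading)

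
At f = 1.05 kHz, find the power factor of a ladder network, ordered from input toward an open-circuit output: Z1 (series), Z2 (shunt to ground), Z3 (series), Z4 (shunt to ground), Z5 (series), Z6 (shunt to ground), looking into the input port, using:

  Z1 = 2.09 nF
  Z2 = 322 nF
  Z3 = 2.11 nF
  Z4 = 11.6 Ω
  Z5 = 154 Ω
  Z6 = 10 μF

Step 1 — Angular frequency: ω = 2π·f = 2π·1050 = 6597 rad/s.
Step 2 — Component impedances:
  Z1: Z = 1/(jωC) = -j/(ω·C) = 0 - j7.252e+04 Ω
  Z2: Z = 1/(jωC) = -j/(ω·C) = 0 - j470.7 Ω
  Z3: Z = 1/(jωC) = -j/(ω·C) = 0 - j7.184e+04 Ω
  Z4: Z = R = 11.6 Ω
  Z5: Z = R = 154 Ω
  Z6: Z = 1/(jωC) = -j/(ω·C) = 0 - j15.16 Ω
Step 3 — Ladder network (open output): work backward from the far end, alternating series and parallel combinations. Z_in = 0.0004575 - j7.299e+04 Ω = 7.299e+04∠-90.0° Ω.
Step 4 — Power factor: PF = cos(φ) = Re(Z)/|Z| = 0.000457477/72992.1 = 6.267e-09.
Step 5 — Type: Im(Z) = -7.299e+04 ⇒ leading (phase φ = -90.0°).

PF = 6.267e-09 (leading, φ = -90.0°)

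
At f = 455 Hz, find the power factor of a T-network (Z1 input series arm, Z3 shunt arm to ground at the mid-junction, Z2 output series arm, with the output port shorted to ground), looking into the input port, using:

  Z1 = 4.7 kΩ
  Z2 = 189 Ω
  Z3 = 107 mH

Step 1 — Angular frequency: ω = 2π·f = 2π·455 = 2859 rad/s.
Step 2 — Component impedances:
  Z1: Z = R = 4700 Ω
  Z2: Z = R = 189 Ω
  Z3: Z = jωL = j·2859·0.107 = 0 + j305.9 Ω
Step 3 — With the output port shorted to ground, the output series arm Z2 runs from the junction to ground; the shunt arm Z3 also runs from the junction to ground. They appear in parallel: Z3 || Z2 = 136.8 + j84.51 Ω.
Step 4 — Series with input arm Z1: Z_in = Z1 + (Z3 || Z2) = 4837 + j84.51 Ω = 4838∠1.0° Ω.
Step 5 — Power factor: PF = cos(φ) = Re(Z)/|Z| = 4837/4838 = 0.9998.
Step 6 — Type: Im(Z) = 84.51 ⇒ lagging (phase φ = 1.0°).

PF = 0.9998 (lagging, φ = 1.0°)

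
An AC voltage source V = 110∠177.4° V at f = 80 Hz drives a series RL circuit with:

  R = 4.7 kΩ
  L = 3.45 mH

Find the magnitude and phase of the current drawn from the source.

Step 1 — Angular frequency: ω = 2π·f = 2π·80 = 502.7 rad/s.
Step 2 — Component impedances:
  R: Z = R = 4700 Ω
  L: Z = jωL = j·502.7·0.00345 = 0 + j1.734 Ω
Step 3 — Series combination: Z_total = R + L = 4700 + j1.734 Ω = 4700∠0.0° Ω.
Step 4 — Source phasor: V = 110∠177.4° V = -109.9 + j4.99 V.
Step 5 — Ohm's law: I = V / Z_total = (-109.9 + j4.99) / (4700 + j1.734) = -0.02338 + j0.00107 A.
Step 6 — Convert to polar: |I| = 0.0234 A, ∠I = 177.4°.

I = 0.0234∠177.4° A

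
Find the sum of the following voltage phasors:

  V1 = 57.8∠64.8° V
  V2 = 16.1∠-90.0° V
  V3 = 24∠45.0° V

Step 1 — Convert each phasor to rectangular form:
  V1 = 57.8·(cos(64.8°) + j·sin(64.8°)) = 24.61 + j52.3 V
  V2 = 16.1·(cos(-90.0°) + j·sin(-90.0°)) = 0 - j16.1 V
  V3 = 24·(cos(45.0°) + j·sin(45.0°)) = 16.97 + j16.97 V
Step 2 — Sum components: V_total = 41.58 + j53.17 V.
Step 3 — Convert to polar: |V_total| = 67.5 V, ∠V_total = 52.0°.

V_total = 67.5∠52.0° V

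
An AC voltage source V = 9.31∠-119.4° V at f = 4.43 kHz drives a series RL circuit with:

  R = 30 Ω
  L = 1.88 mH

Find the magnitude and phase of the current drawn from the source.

Step 1 — Angular frequency: ω = 2π·f = 2π·4430 = 2.783e+04 rad/s.
Step 2 — Component impedances:
  R: Z = R = 30 Ω
  L: Z = jωL = j·2.783e+04·0.00188 = 0 + j52.33 Ω
Step 3 — Series combination: Z_total = R + L = 30 + j52.33 Ω = 60.32∠60.2° Ω.
Step 4 — Source phasor: V = 9.31∠-119.4° V = -4.57 - j8.111 V.
Step 5 — Ohm's law: I = V / Z_total = (-4.57 - j8.111) / (30 + j52.33) = -0.1543 - j0.001146 A.
Step 6 — Convert to polar: |I| = 0.1543 A, ∠I = -179.6°.

I = 0.1543∠-179.6° A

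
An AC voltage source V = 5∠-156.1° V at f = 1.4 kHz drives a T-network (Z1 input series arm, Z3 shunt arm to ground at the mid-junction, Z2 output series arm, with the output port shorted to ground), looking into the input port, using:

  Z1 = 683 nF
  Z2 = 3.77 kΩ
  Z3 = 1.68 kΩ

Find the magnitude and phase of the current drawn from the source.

Step 1 — Angular frequency: ω = 2π·f = 2π·1400 = 8796 rad/s.
Step 2 — Component impedances:
  Z1: Z = 1/(jωC) = -j/(ω·C) = 0 - j166.4 Ω
  Z2: Z = R = 3770 Ω
  Z3: Z = R = 1680 Ω
Step 3 — With the output port shorted to ground, the output series arm Z2 runs from the junction to ground; the shunt arm Z3 also runs from the junction to ground. They appear in parallel: Z3 || Z2 = 1162 Ω.
Step 4 — Series with input arm Z1: Z_in = Z1 + (Z3 || Z2) = 1162 - j166.4 Ω = 1174∠-8.2° Ω.
Step 5 — Source phasor: V = 5∠-156.1° V = -4.571 - j2.026 V.
Step 6 — Ohm's law: I = V / Z_total = (-4.571 - j2.026) / (1162 - j166.4) = -0.00361 - j0.00226 A.
Step 7 — Convert to polar: |I| = 0.004259 A, ∠I = -147.9°.

I = 0.004259∠-147.9° A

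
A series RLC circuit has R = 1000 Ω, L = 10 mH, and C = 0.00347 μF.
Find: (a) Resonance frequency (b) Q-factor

Step 1 — Resonance condition Im(Z)=0 gives ω₀ = 1/√(LC).
Step 2 — ω₀ = 1/√(0.01·3.47e-09) = 1.698e+05 rad/s.
Step 3 — f₀ = ω₀/(2π) = 2.702e+04 Hz.
Step 4 — Series Q: Q = ω₀L/R = 1.698e+05·0.01/1000 = 1.698.

(a) f₀ = 2.702e+04 Hz  (b) Q = 1.698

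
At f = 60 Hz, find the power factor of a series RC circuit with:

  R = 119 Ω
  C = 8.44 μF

Step 1 — Angular frequency: ω = 2π·f = 2π·60 = 377 rad/s.
Step 2 — Component impedances:
  R: Z = R = 119 Ω
  C: Z = 1/(jωC) = -j/(ω·C) = 0 - j314.3 Ω
Step 3 — Series combination: Z_total = R + C = 119 - j314.3 Ω = 336.1∠-69.3° Ω.
Step 4 — Power factor: PF = cos(φ) = Re(Z)/|Z| = 119/336.1 = 0.3541.
Step 5 — Type: Im(Z) = -314.3 ⇒ leading (phase φ = -69.3°).

PF = 0.3541 (leading, φ = -69.3°)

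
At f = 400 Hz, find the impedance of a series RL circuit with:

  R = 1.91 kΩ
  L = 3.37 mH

Step 1 — Angular frequency: ω = 2π·f = 2π·400 = 2513 rad/s.
Step 2 — Component impedances:
  R: Z = R = 1910 Ω
  L: Z = jωL = j·2513·0.00337 = 0 + j8.47 Ω
Step 3 — Series combination: Z_total = R + L = 1910 + j8.47 Ω = 1910∠0.3° Ω.

Z = 1910 + j8.47 Ω = 1910∠0.3° Ω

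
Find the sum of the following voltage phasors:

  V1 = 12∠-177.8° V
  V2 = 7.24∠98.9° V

Step 1 — Convert each phasor to rectangular form:
  V1 = 12·(cos(-177.8°) + j·sin(-177.8°)) = -11.99 - j0.4607 V
  V2 = 7.24·(cos(98.9°) + j·sin(98.9°)) = -1.12 + j7.153 V
Step 2 — Sum components: V_total = -13.11 + j6.692 V.
Step 3 — Convert to polar: |V_total| = 14.72 V, ∠V_total = 153.0°.

V_total = 14.72∠153.0° V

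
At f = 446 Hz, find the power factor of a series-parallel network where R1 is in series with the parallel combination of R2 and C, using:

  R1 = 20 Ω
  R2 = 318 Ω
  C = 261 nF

Step 1 — Angular frequency: ω = 2π·f = 2π·446 = 2802 rad/s.
Step 2 — Component impedances:
  R1: Z = R = 20 Ω
  R2: Z = R = 318 Ω
  C: Z = 1/(jωC) = -j/(ω·C) = 0 - j1367 Ω
Step 3 — Parallel branch: R2 || C = 1/(1/R2 + 1/C) = 301.7 - j70.17 Ω.
Step 4 — Series with R1: Z_total = R1 + (R2 || C) = 321.7 - j70.17 Ω = 329.2∠-12.3° Ω.
Step 5 — Power factor: PF = cos(φ) = Re(Z)/|Z| = 321.68/329.24 = 0.977.
Step 6 — Type: Im(Z) = -70.17 ⇒ leading (phase φ = -12.3°).

PF = 0.977 (leading, φ = -12.3°)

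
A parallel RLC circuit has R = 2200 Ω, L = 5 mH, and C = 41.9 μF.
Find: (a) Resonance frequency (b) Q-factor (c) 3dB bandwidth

Step 1 — Resonance: ω₀ = 1/√(LC) = 1/√(0.005·4.19e-05) = 2185 rad/s.
Step 2 — f₀ = ω₀/(2π) = 347.7 Hz.
Step 3 — Parallel Q: Q = R/(ω₀L) = 2200/(2185·0.005) = 201.4.
Step 4 — Bandwidth: Δω = ω₀/Q = 10.85 rad/s; BW = Δω/(2π) = 1.727 Hz.

(a) f₀ = 347.7 Hz  (b) Q = 201.4  (c) BW = 1.727 Hz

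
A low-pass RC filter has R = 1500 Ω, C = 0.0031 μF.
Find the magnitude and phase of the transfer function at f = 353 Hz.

Step 1 — Angular frequency: ω = 2π·353 = 2218 rad/s.
Step 2 — Transfer function: H(jω) = 1/(1 + jωRC).
Step 3 — Denominator: 1 + jωRC = 1 + j·2218·1500·3.1e-09 = 1 + j0.01031.
Step 4 — H = 0.9999 - j0.01031.
Step 5 — Magnitude: |H| = 0.9999 (-0.0 dB); phase: φ = -0.6°.

|H| = 0.9999 (-0.0 dB), φ = -0.6°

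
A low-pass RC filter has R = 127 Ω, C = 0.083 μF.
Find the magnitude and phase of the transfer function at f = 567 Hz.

Step 1 — Angular frequency: ω = 2π·567 = 3563 rad/s.
Step 2 — Transfer function: H(jω) = 1/(1 + jωRC).
Step 3 — Denominator: 1 + jωRC = 1 + j·3563·127·8.3e-08 = 1 + j0.03755.
Step 4 — H = 0.9986 - j0.0375.
Step 5 — Magnitude: |H| = 0.9993 (-0.0 dB); phase: φ = -2.2°.

|H| = 0.9993 (-0.0 dB), φ = -2.2°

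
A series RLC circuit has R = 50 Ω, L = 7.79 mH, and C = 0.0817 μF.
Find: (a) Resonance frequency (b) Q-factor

Step 1 — Resonance condition Im(Z)=0 gives ω₀ = 1/√(LC).
Step 2 — ω₀ = 1/√(0.00779·8.17e-08) = 3.964e+04 rad/s.
Step 3 — f₀ = ω₀/(2π) = 6309 Hz.
Step 4 — Series Q: Q = ω₀L/R = 3.964e+04·0.00779/50 = 6.176.

(a) f₀ = 6309 Hz  (b) Q = 6.176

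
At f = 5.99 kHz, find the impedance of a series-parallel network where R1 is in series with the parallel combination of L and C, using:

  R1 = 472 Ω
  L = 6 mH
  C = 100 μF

Step 1 — Angular frequency: ω = 2π·f = 2π·5990 = 3.764e+04 rad/s.
Step 2 — Component impedances:
  R1: Z = R = 472 Ω
  L: Z = jωL = j·3.764e+04·0.006 = 0 + j225.8 Ω
  C: Z = 1/(jωC) = -j/(ω·C) = 0 - j0.2657 Ω
Step 3 — Parallel branch: L || C = 1/(1/L + 1/C) = 0 - j0.266 Ω.
Step 4 — Series with R1: Z_total = R1 + (L || C) = 472 - j0.266 Ω = 472∠-0.0° Ω.

Z = 472 - j0.266 Ω = 472∠-0.0° Ω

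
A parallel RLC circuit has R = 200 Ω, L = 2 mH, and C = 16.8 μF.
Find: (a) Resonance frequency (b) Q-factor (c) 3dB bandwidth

Step 1 — Resonance: ω₀ = 1/√(LC) = 1/√(0.002·1.68e-05) = 5455 rad/s.
Step 2 — f₀ = ω₀/(2π) = 868.3 Hz.
Step 3 — Parallel Q: Q = R/(ω₀L) = 200/(5455·0.002) = 18.33.
Step 4 — Bandwidth: Δω = ω₀/Q = 297.6 rad/s; BW = Δω/(2π) = 47.37 Hz.

(a) f₀ = 868.3 Hz  (b) Q = 18.33  (c) BW = 47.37 Hz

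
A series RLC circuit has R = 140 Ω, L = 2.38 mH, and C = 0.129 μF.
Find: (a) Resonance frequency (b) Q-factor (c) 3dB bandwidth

Step 1 — Resonance: ω₀ = 1/√(LC) = 1/√(0.00238·1.29e-07) = 5.707e+04 rad/s.
Step 2 — f₀ = ω₀/(2π) = 9083 Hz.
Step 3 — Series Q: Q = ω₀L/R = 5.707e+04·0.00238/140 = 0.9702.
Step 4 — Bandwidth: Δω = ω₀/Q = 5.882e+04 rad/s; BW = Δω/(2π) = 9362 Hz.

(a) f₀ = 9083 Hz  (b) Q = 0.9702  (c) BW = 9362 Hz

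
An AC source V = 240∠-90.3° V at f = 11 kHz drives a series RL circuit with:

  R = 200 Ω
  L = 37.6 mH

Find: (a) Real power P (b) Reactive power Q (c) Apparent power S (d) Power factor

Step 1 — Angular frequency: ω = 2π·f = 2π·1.1e+04 = 6.912e+04 rad/s.
Step 2 — Component impedances:
  R: Z = R = 200 Ω
  L: Z = jωL = j·6.912e+04·0.0376 = 0 + j2599 Ω
Step 3 — Series combination: Z_total = R + L = 200 + j2599 Ω = 2606∠85.6° Ω.
Step 4 — Source phasor: V = 240∠-90.3° V = -1.257 - j240 V.
Step 5 — Current: I = V / Z = -0.09184 - j0.006585 A = 0.09208∠-175.9° A.
Step 6 — Complex power: S = V·I* = 1.696 + j22.03 VA.
Step 7 — Real power: P = Re(S) = 1.696 W.
Step 8 — Reactive power: Q = Im(S) = 22.03 VAR.
Step 9 — Apparent power: |S| = 22.1 VA.
Step 10 — Power factor: PF = P/|S| = 0.07673 (lagging).

(a) P = 1.696 W  (b) Q = 22.03 VAR  (c) S = 22.1 VA  (d) PF = 0.07673 (lagging)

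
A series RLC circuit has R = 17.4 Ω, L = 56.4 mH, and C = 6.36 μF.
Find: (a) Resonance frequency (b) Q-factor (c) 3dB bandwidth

Step 1 — Resonance: ω₀ = 1/√(LC) = 1/√(0.0564·6.36e-06) = 1670 rad/s.
Step 2 — f₀ = ω₀/(2π) = 265.7 Hz.
Step 3 — Series Q: Q = ω₀L/R = 1670·0.0564/17.4 = 5.412.
Step 4 — Bandwidth: Δω = ω₀/Q = 308.5 rad/s; BW = Δω/(2π) = 49.1 Hz.

(a) f₀ = 265.7 Hz  (b) Q = 5.412  (c) BW = 49.1 Hz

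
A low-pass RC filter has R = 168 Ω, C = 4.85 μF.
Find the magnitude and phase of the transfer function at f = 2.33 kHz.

Step 1 — Angular frequency: ω = 2π·2330 = 1.464e+04 rad/s.
Step 2 — Transfer function: H(jω) = 1/(1 + jωRC).
Step 3 — Denominator: 1 + jωRC = 1 + j·1.464e+04·168·4.85e-06 = 1 + j11.93.
Step 4 — H = 0.006979 - j0.08325.
Step 5 — Magnitude: |H| = 0.08354 (-21.6 dB); phase: φ = -85.2°.

|H| = 0.08354 (-21.6 dB), φ = -85.2°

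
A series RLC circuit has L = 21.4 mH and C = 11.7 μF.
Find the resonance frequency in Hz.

Step 1 — Resonance condition Im(Z)=0 gives ω₀ = 1/√(LC).
Step 2 — ω₀ = 1/√(0.0214·1.17e-05) = 1998 rad/s.
Step 3 — f₀ = ω₀/(2π) = 318.1 Hz.

f₀ = 318.1 Hz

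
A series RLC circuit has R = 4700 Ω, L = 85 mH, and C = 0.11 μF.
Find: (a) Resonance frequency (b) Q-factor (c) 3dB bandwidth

Step 1 — Resonance: ω₀ = 1/√(LC) = 1/√(0.085·1.1e-07) = 1.034e+04 rad/s.
Step 2 — f₀ = ω₀/(2π) = 1646 Hz.
Step 3 — Series Q: Q = ω₀L/R = 1.034e+04·0.085/4700 = 0.187.
Step 4 — Bandwidth: Δω = ω₀/Q = 5.529e+04 rad/s; BW = Δω/(2π) = 8800 Hz.

(a) f₀ = 1646 Hz  (b) Q = 0.187  (c) BW = 8800 Hz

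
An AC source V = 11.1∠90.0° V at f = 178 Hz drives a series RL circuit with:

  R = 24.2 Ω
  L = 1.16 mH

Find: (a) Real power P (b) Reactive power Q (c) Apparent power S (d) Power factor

Step 1 — Angular frequency: ω = 2π·f = 2π·178 = 1118 rad/s.
Step 2 — Component impedances:
  R: Z = R = 24.2 Ω
  L: Z = jωL = j·1118·0.00116 = 0 + j1.297 Ω
Step 3 — Series combination: Z_total = R + L = 24.2 + j1.297 Ω = 24.23∠3.1° Ω.
Step 4 — Source phasor: V = 11.1∠90.0° V = 0 + j11.1 V.
Step 5 — Current: I = V / Z = 0.02452 + j0.4574 A = 0.458∠86.9° A.
Step 6 — Complex power: S = V·I* = 5.077 + j0.2722 VA.
Step 7 — Real power: P = Re(S) = 5.077 W.
Step 8 — Reactive power: Q = Im(S) = 0.2722 VAR.
Step 9 — Apparent power: |S| = 5.084 VA.
Step 10 — Power factor: PF = P/|S| = 0.9986 (lagging).

(a) P = 5.077 W  (b) Q = 0.2722 VAR  (c) S = 5.084 VA  (d) PF = 0.9986 (lagging)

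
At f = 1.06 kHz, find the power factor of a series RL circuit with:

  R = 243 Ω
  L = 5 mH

Step 1 — Angular frequency: ω = 2π·f = 2π·1060 = 6660 rad/s.
Step 2 — Component impedances:
  R: Z = R = 243 Ω
  L: Z = jωL = j·6660·0.005 = 0 + j33.3 Ω
Step 3 — Series combination: Z_total = R + L = 243 + j33.3 Ω = 245.3∠7.8° Ω.
Step 4 — Power factor: PF = cos(φ) = Re(Z)/|Z| = 243/245.27 = 0.9907.
Step 5 — Type: Im(Z) = 33.3 ⇒ lagging (phase φ = 7.8°).

PF = 0.9907 (lagging, φ = 7.8°)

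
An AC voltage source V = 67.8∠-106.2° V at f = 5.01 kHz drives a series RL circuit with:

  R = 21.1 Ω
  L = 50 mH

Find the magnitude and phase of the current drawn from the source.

Step 1 — Angular frequency: ω = 2π·f = 2π·5010 = 3.148e+04 rad/s.
Step 2 — Component impedances:
  R: Z = R = 21.1 Ω
  L: Z = jωL = j·3.148e+04·0.05 = 0 + j1574 Ω
Step 3 — Series combination: Z_total = R + L = 21.1 + j1574 Ω = 1574∠89.2° Ω.
Step 4 — Source phasor: V = 67.8∠-106.2° V = -18.92 - j65.11 V.
Step 5 — Ohm's law: I = V / Z_total = (-18.92 - j65.11) / (21.1 + j1574) = -0.04152 + j0.01146 A.
Step 6 — Convert to polar: |I| = 0.04307 A, ∠I = 164.6°.

I = 0.04307∠164.6° A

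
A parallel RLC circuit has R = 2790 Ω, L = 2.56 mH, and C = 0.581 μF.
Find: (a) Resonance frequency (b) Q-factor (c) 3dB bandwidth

Step 1 — Resonance: ω₀ = 1/√(LC) = 1/√(0.00256·5.81e-07) = 2.593e+04 rad/s.
Step 2 — f₀ = ω₀/(2π) = 4127 Hz.
Step 3 — Parallel Q: Q = R/(ω₀L) = 2790/(2.593e+04·0.00256) = 42.03.
Step 4 — Bandwidth: Δω = ω₀/Q = 616.9 rad/s; BW = Δω/(2π) = 98.18 Hz.

(a) f₀ = 4127 Hz  (b) Q = 42.03  (c) BW = 98.18 Hz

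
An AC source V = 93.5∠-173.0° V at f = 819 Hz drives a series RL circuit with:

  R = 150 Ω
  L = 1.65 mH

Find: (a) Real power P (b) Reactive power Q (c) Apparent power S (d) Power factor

Step 1 — Angular frequency: ω = 2π·f = 2π·819 = 5146 rad/s.
Step 2 — Component impedances:
  R: Z = R = 150 Ω
  L: Z = jωL = j·5146·0.00165 = 0 + j8.491 Ω
Step 3 — Series combination: Z_total = R + L = 150 + j8.491 Ω = 150.2∠3.2° Ω.
Step 4 — Source phasor: V = 93.5∠-173.0° V = -92.8 - j11.39 V.
Step 5 — Current: I = V / Z = -0.621 - j0.04081 A = 0.6223∠-176.2° A.
Step 6 — Complex power: S = V·I* = 58.1 + j3.289 VA.
Step 7 — Real power: P = Re(S) = 58.1 W.
Step 8 — Reactive power: Q = Im(S) = 3.289 VAR.
Step 9 — Apparent power: |S| = 58.19 VA.
Step 10 — Power factor: PF = P/|S| = 0.9984 (lagging).

(a) P = 58.1 W  (b) Q = 3.289 VAR  (c) S = 58.19 VA  (d) PF = 0.9984 (lagging)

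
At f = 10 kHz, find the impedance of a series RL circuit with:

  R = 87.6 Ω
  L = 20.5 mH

Step 1 — Angular frequency: ω = 2π·f = 2π·1e+04 = 6.283e+04 rad/s.
Step 2 — Component impedances:
  R: Z = R = 87.6 Ω
  L: Z = jωL = j·6.283e+04·0.0205 = 0 + j1288 Ω
Step 3 — Series combination: Z_total = R + L = 87.6 + j1288 Ω = 1291∠86.1° Ω.

Z = 87.6 + j1288 Ω = 1291∠86.1° Ω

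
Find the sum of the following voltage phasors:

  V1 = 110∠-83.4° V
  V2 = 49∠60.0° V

Step 1 — Convert each phasor to rectangular form:
  V1 = 110·(cos(-83.4°) + j·sin(-83.4°)) = 12.64 - j109.3 V
  V2 = 49·(cos(60.0°) + j·sin(60.0°)) = 24.5 + j42.44 V
Step 2 — Sum components: V_total = 37.14 - j66.84 V.
Step 3 — Convert to polar: |V_total| = 76.46 V, ∠V_total = -60.9°.

V_total = 76.46∠-60.9° V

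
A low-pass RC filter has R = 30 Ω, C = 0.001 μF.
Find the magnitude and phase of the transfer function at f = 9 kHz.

Step 1 — Angular frequency: ω = 2π·9000 = 5.655e+04 rad/s.
Step 2 — Transfer function: H(jω) = 1/(1 + jωRC).
Step 3 — Denominator: 1 + jωRC = 1 + j·5.655e+04·30·1e-09 = 1 + j0.001696.
Step 4 — H = 1 - j0.001696.
Step 5 — Magnitude: |H| = 1 (-0.0 dB); phase: φ = -0.1°.

|H| = 1 (-0.0 dB), φ = -0.1°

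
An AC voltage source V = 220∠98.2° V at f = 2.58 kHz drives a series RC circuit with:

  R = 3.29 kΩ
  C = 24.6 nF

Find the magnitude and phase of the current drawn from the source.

Step 1 — Angular frequency: ω = 2π·f = 2π·2580 = 1.621e+04 rad/s.
Step 2 — Component impedances:
  R: Z = R = 3290 Ω
  C: Z = 1/(jωC) = -j/(ω·C) = 0 - j2508 Ω
Step 3 — Series combination: Z_total = R + C = 3290 - j2508 Ω = 4137∠-37.3° Ω.
Step 4 — Source phasor: V = 220∠98.2° V = -31.38 + j217.8 V.
Step 5 — Ohm's law: I = V / Z_total = (-31.38 + j217.8) / (3290 - j2508) = -0.03794 + j0.03727 A.
Step 6 — Convert to polar: |I| = 0.05318 A, ∠I = 135.5°.

I = 0.05318∠135.5° A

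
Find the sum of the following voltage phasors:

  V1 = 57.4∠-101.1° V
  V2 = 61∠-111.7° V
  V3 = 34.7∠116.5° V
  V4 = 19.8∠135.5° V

Step 1 — Convert each phasor to rectangular form:
  V1 = 57.4·(cos(-101.1°) + j·sin(-101.1°)) = -11.05 - j56.33 V
  V2 = 61·(cos(-111.7°) + j·sin(-111.7°)) = -22.55 - j56.68 V
  V3 = 34.7·(cos(116.5°) + j·sin(116.5°)) = -15.48 + j31.05 V
  V4 = 19.8·(cos(135.5°) + j·sin(135.5°)) = -14.12 + j13.88 V
Step 2 — Sum components: V_total = -63.21 - j68.07 V.
Step 3 — Convert to polar: |V_total| = 92.89 V, ∠V_total = -132.9°.

V_total = 92.89∠-132.9° V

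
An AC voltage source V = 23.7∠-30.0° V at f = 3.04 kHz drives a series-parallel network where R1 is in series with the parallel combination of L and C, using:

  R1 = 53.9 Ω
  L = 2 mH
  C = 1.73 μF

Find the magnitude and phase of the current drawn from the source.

Step 1 — Angular frequency: ω = 2π·f = 2π·3040 = 1.91e+04 rad/s.
Step 2 — Component impedances:
  R1: Z = R = 53.9 Ω
  L: Z = jωL = j·1.91e+04·0.002 = 0 + j38.2 Ω
  C: Z = 1/(jωC) = -j/(ω·C) = 0 - j30.26 Ω
Step 3 — Parallel branch: L || C = 1/(1/L + 1/C) = 0 - j145.6 Ω.
Step 4 — Series with R1: Z_total = R1 + (L || C) = 53.9 - j145.6 Ω = 155.3∠-69.7° Ω.
Step 5 — Source phasor: V = 23.7∠-30.0° V = 20.52 - j11.85 V.
Step 6 — Ohm's law: I = V / Z_total = (20.52 - j11.85) / (53.9 - j145.6) = 0.1175 + j0.09748 A.
Step 7 — Convert to polar: |I| = 0.1526 A, ∠I = 39.7°.

I = 0.1526∠39.7° A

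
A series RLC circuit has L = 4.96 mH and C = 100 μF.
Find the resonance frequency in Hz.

Step 1 — Resonance condition Im(Z)=0 gives ω₀ = 1/√(LC).
Step 2 — ω₀ = 1/√(0.00496·0.0001) = 1420 rad/s.
Step 3 — f₀ = ω₀/(2π) = 226 Hz.

f₀ = 226 Hz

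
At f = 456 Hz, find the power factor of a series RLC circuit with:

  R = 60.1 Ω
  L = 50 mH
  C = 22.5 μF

Step 1 — Angular frequency: ω = 2π·f = 2π·456 = 2865 rad/s.
Step 2 — Component impedances:
  R: Z = R = 60.1 Ω
  L: Z = jωL = j·2865·0.05 = 0 + j143.3 Ω
  C: Z = 1/(jωC) = -j/(ω·C) = 0 - j15.51 Ω
Step 3 — Series combination: Z_total = R + L + C = 60.1 + j127.7 Ω = 141.2∠64.8° Ω.
Step 4 — Power factor: PF = cos(φ) = Re(Z)/|Z| = 60.1/141.18 = 0.4257.
Step 5 — Type: Im(Z) = 127.7 ⇒ lagging (phase φ = 64.8°).

PF = 0.4257 (lagging, φ = 64.8°)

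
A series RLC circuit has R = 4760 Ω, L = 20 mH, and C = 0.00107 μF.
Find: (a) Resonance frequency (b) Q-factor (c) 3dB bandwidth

Step 1 — Resonance: ω₀ = 1/√(LC) = 1/√(0.02·1.07e-09) = 2.162e+05 rad/s.
Step 2 — f₀ = ω₀/(2π) = 3.44e+04 Hz.
Step 3 — Series Q: Q = ω₀L/R = 2.162e+05·0.02/4760 = 0.9083.
Step 4 — Bandwidth: Δω = ω₀/Q = 2.38e+05 rad/s; BW = Δω/(2π) = 3.788e+04 Hz.

(a) f₀ = 3.44e+04 Hz  (b) Q = 0.9083  (c) BW = 3.788e+04 Hz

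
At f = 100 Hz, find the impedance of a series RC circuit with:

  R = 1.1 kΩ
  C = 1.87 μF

Step 1 — Angular frequency: ω = 2π·f = 2π·100 = 628.3 rad/s.
Step 2 — Component impedances:
  R: Z = R = 1100 Ω
  C: Z = 1/(jωC) = -j/(ω·C) = 0 - j851.1 Ω
Step 3 — Series combination: Z_total = R + C = 1100 - j851.1 Ω = 1391∠-37.7° Ω.

Z = 1100 - j851.1 Ω = 1391∠-37.7° Ω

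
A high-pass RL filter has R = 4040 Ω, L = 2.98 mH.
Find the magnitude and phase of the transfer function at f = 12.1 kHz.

Step 1 — Angular frequency: ω = 2π·1.21e+04 = 7.603e+04 rad/s.
Step 2 — Transfer function: H(jω) = jωL/(R + jωL).
Step 3 — Numerator jωL = j·226.6; denominator R + jωL = 4040 + j226.6.
Step 4 — H = 0.003135 + j0.0559.
Step 5 — Magnitude: |H| = 0.05599 (-25.0 dB); phase: φ = 86.8°.

|H| = 0.05599 (-25.0 dB), φ = 86.8°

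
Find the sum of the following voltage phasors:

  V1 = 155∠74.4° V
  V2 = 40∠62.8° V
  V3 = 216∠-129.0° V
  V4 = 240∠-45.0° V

Step 1 — Convert each phasor to rectangular form:
  V1 = 155·(cos(74.4°) + j·sin(74.4°)) = 41.68 + j149.3 V
  V2 = 40·(cos(62.8°) + j·sin(62.8°)) = 18.28 + j35.58 V
  V3 = 216·(cos(-129.0°) + j·sin(-129.0°)) = -135.9 - j167.9 V
  V4 = 240·(cos(-45.0°) + j·sin(-45.0°)) = 169.7 - j169.7 V
Step 2 — Sum components: V_total = 93.74 - j152.7 V.
Step 3 — Convert to polar: |V_total| = 179.2 V, ∠V_total = -58.5°.

V_total = 179.2∠-58.5° V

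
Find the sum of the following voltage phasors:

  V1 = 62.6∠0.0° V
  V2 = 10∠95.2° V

Step 1 — Convert each phasor to rectangular form:
  V1 = 62.6·(cos(0.0°) + j·sin(0.0°)) = 62.6 V
  V2 = 10·(cos(95.2°) + j·sin(95.2°)) = -0.9063 + j9.959 V
Step 2 — Sum components: V_total = 61.69 + j9.959 V.
Step 3 — Convert to polar: |V_total| = 62.49 V, ∠V_total = 9.2°.

V_total = 62.49∠9.2° V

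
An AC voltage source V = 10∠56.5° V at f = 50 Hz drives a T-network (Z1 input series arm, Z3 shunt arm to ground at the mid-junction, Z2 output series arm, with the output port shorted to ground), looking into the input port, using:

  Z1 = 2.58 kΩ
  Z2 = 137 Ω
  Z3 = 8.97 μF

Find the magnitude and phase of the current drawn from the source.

Step 1 — Angular frequency: ω = 2π·f = 2π·50 = 314.2 rad/s.
Step 2 — Component impedances:
  Z1: Z = R = 2580 Ω
  Z2: Z = R = 137 Ω
  Z3: Z = 1/(jωC) = -j/(ω·C) = 0 - j354.9 Ω
Step 3 — With the output port shorted to ground, the output series arm Z2 runs from the junction to ground; the shunt arm Z3 also runs from the junction to ground. They appear in parallel: Z3 || Z2 = 119.2 - j46.03 Ω.
Step 4 — Series with input arm Z1: Z_in = Z1 + (Z3 || Z2) = 2699 - j46.03 Ω = 2700∠-1.0° Ω.
Step 5 — Source phasor: V = 10∠56.5° V = 5.519 + j8.339 V.
Step 6 — Ohm's law: I = V / Z_total = (5.519 + j8.339) / (2699 - j46.03) = 0.001992 + j0.003123 A.
Step 7 — Convert to polar: |I| = 0.003704 A, ∠I = 57.5°.

I = 0.003704∠57.5° A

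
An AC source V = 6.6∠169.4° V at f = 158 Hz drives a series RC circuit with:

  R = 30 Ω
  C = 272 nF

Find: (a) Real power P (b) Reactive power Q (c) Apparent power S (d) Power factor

Step 1 — Angular frequency: ω = 2π·f = 2π·158 = 992.7 rad/s.
Step 2 — Component impedances:
  R: Z = R = 30 Ω
  C: Z = 1/(jωC) = -j/(ω·C) = 0 - j3703 Ω
Step 3 — Series combination: Z_total = R + C = 30 - j3703 Ω = 3703∠-89.5° Ω.
Step 4 — Source phasor: V = 6.6∠169.4° V = -6.487 + j1.214 V.
Step 5 — Current: I = V / Z = -0.000342 - j0.001749 A = 0.001782∠-101.1° A.
Step 6 — Complex power: S = V·I* = 9.528e-05 - j0.01176 VA.
Step 7 — Real power: P = Re(S) = 9.528e-05 W.
Step 8 — Reactive power: Q = Im(S) = -0.01176 VAR.
Step 9 — Apparent power: |S| = 0.01176 VA.
Step 10 — Power factor: PF = P/|S| = 0.008101 (leading).

(a) P = 9.528e-05 W  (b) Q = -0.01176 VAR  (c) S = 0.01176 VA  (d) PF = 0.008101 (leading)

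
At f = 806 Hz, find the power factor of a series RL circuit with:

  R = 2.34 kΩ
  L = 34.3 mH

Step 1 — Angular frequency: ω = 2π·f = 2π·806 = 5064 rad/s.
Step 2 — Component impedances:
  R: Z = R = 2340 Ω
  L: Z = jωL = j·5064·0.0343 = 0 + j173.7 Ω
Step 3 — Series combination: Z_total = R + L = 2340 + j173.7 Ω = 2346∠4.2° Ω.
Step 4 — Power factor: PF = cos(φ) = Re(Z)/|Z| = 2340/2346.4 = 0.9973.
Step 5 — Type: Im(Z) = 173.7 ⇒ lagging (phase φ = 4.2°).

PF = 0.9973 (lagging, φ = 4.2°)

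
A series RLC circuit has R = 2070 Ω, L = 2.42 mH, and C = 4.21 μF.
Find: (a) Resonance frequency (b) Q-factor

Step 1 — Resonance condition Im(Z)=0 gives ω₀ = 1/√(LC).
Step 2 — ω₀ = 1/√(0.00242·4.21e-06) = 9907 rad/s.
Step 3 — f₀ = ω₀/(2π) = 1577 Hz.
Step 4 — Series Q: Q = ω₀L/R = 9907·0.00242/2070 = 0.01158.

(a) f₀ = 1577 Hz  (b) Q = 0.01158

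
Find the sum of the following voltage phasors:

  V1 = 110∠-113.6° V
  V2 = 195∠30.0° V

Step 1 — Convert each phasor to rectangular form:
  V1 = 110·(cos(-113.6°) + j·sin(-113.6°)) = -44.04 - j100.8 V
  V2 = 195·(cos(30.0°) + j·sin(30.0°)) = 168.9 + j97.5 V
Step 2 — Sum components: V_total = 124.8 - j3.3 V.
Step 3 — Convert to polar: |V_total| = 124.9 V, ∠V_total = -1.5°.

V_total = 124.9∠-1.5° V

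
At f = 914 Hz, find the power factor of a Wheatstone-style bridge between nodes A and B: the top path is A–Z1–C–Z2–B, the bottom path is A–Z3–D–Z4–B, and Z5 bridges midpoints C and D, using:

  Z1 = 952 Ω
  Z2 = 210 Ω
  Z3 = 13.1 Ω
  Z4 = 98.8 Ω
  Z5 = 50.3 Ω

Step 1 — Angular frequency: ω = 2π·f = 2π·914 = 5743 rad/s.
Step 2 — Component impedances:
  Z1: Z = R = 952 Ω
  Z2: Z = R = 210 Ω
  Z3: Z = R = 13.1 Ω
  Z4: Z = R = 98.8 Ω
  Z5: Z = R = 50.3 Ω
Step 3 — Bridge requires nodal analysis (the Z5 bridge couples midpoints C and D, so the two paths cannot be reduced to a simple series/parallel combination). Setting node B to ground and injecting 1 A at node A, the 3-node admittance system at A, C, D solves to V_A = Z_AB = 84 Ω = 84∠0.0° Ω.
Step 4 — Power factor: PF = cos(φ) = Re(Z)/|Z| = 84/84 = 1.
Step 5 — Type: Im(Z) = 0 ⇒ unity (phase φ = 0.0°).

PF = 1 (unity, φ = 0.0°)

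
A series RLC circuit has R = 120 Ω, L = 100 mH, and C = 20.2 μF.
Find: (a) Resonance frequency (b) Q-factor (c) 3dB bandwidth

Step 1 — Resonance: ω₀ = 1/√(LC) = 1/√(0.1·2.02e-05) = 703.6 rad/s.
Step 2 — f₀ = ω₀/(2π) = 112 Hz.
Step 3 — Series Q: Q = ω₀L/R = 703.6·0.1/120 = 0.5863.
Step 4 — Bandwidth: Δω = ω₀/Q = 1200 rad/s; BW = Δω/(2π) = 191 Hz.

(a) f₀ = 112 Hz  (b) Q = 0.5863  (c) BW = 191 Hz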